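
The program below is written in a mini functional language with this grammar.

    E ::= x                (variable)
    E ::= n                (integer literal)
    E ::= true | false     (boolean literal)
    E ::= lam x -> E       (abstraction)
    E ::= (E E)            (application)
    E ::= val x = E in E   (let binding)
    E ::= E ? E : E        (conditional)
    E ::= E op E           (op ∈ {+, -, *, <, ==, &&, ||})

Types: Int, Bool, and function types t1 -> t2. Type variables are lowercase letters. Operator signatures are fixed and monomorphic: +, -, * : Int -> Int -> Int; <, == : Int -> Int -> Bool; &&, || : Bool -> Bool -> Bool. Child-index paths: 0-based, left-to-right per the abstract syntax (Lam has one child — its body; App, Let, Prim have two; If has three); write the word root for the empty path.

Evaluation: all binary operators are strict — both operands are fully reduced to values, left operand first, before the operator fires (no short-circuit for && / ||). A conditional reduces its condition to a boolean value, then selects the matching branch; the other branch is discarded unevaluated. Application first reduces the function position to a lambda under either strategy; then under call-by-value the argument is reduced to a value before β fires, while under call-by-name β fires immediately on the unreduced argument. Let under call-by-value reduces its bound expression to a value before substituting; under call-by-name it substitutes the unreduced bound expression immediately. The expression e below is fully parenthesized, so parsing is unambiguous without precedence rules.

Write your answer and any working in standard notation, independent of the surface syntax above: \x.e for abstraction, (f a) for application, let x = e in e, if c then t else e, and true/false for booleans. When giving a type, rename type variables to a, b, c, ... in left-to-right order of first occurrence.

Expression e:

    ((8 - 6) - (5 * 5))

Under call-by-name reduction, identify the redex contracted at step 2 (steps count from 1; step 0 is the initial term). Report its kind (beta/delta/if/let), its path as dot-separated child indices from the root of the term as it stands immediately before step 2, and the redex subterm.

Working:
step 0: ((8 - 6) - (5 * 5))
step 1: [delta@0] (2 - (5 * 5))
step 2: [delta@1] (2 - 25)

Answer: delta at 1 : (5 * 5)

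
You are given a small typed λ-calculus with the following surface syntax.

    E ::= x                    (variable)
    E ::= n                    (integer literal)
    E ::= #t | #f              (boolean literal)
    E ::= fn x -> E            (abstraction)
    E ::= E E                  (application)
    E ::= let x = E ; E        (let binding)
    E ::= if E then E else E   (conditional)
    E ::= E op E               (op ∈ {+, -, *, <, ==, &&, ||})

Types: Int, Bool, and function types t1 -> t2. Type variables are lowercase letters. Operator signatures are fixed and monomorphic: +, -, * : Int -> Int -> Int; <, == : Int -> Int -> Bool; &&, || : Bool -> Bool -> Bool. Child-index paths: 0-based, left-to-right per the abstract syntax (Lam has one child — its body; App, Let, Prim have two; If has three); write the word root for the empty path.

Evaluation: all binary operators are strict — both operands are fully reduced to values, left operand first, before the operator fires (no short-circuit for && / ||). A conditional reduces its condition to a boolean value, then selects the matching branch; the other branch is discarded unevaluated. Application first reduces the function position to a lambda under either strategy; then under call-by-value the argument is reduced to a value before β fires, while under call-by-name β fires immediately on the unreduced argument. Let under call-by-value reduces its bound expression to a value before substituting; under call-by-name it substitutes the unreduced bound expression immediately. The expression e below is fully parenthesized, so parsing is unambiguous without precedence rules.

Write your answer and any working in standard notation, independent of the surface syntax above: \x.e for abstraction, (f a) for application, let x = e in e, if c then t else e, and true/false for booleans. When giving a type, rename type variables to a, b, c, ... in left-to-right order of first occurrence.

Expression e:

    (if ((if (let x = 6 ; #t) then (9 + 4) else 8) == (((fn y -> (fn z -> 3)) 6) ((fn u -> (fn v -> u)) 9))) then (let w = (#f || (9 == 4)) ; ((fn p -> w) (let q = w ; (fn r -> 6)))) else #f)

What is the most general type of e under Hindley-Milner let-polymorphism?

Trace:
let x : Int
  unify Bool ~ Bool
  unify Int ~ Int
  unify Int ~ Int
  unify Int ~ Int
  unify Int ~ Int
\z._ : b -> Int
\y._ : a -> b -> Int
  unify a -> b -> Int ~ Int -> c
  unify a ~ Int
  unify b -> Int ~ c
_ _ : b -> Int
u : d
\v._ : e -> d
\u._ : d -> e -> d
  unify d -> e -> d ~ Int -> f
  unify d ~ Int
  unify e -> Int ~ f
_ _ : e -> Int
  unify b -> Int ~ (e -> Int) -> g
  unify b ~ e -> Int
  unify Int ~ g
_ _ : Int
  unify Int ~ Int
  unify Bool ~ Bool
  unify Bool ~ Bool
  unify Int ~ Int
  unify Int ~ Int
  unify Bool ~ Bool
let w : Bool
w : Bool
\p._ : h -> Bool
w : Bool
let q : Bool
\r._ : i -> Int
  unify h -> Bool ~ (i -> Int) -> j
  unify h ~ i -> Int
  unify Bool ~ j
_ _ : Bool
  unify Bool ~ Bool

Answer: Bool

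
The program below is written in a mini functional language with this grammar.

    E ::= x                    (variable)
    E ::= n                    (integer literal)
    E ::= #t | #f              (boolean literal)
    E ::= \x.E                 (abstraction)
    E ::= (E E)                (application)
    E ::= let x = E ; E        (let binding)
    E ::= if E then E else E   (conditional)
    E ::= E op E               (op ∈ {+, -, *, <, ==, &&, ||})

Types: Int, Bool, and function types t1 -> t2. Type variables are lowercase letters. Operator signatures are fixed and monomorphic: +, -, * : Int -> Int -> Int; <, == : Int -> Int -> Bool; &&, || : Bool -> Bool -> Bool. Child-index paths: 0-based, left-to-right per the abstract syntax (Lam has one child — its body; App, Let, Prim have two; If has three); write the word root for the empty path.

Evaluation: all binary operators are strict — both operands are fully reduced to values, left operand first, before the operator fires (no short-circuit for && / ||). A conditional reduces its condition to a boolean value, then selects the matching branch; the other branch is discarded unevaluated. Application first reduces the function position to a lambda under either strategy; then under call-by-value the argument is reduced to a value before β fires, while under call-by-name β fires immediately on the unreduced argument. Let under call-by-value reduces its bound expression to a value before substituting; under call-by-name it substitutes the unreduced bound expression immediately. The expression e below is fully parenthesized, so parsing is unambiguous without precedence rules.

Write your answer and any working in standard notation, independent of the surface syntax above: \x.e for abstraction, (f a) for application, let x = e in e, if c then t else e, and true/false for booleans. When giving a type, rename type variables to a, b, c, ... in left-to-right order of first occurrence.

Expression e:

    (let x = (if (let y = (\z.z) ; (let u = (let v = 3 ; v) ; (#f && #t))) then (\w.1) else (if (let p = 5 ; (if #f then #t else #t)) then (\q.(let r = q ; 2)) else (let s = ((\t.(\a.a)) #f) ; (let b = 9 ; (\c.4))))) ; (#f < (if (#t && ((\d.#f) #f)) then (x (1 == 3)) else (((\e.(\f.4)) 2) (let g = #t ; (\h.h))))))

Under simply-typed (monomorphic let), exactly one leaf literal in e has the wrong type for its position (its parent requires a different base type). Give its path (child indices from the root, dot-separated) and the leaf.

Answer: 1.0 : false

Trace:
z : a
\z._ : a -> a
let y : a -> a
let v : Int
v : Int
let u : Int
  unify Bool ~ Bool
  unify Bool ~ Bool
  unify Bool ~ Bool
\w._ : b -> Int
let p : Int
  unify Bool ~ Bool
  unify Bool ~ Bool
  unify Bool ~ Bool
q : c
let r : c
\q._ : c -> Int
a : e
\a._ : e -> e
\t._ : d -> e -> e
  unify d -> e -> e ~ Bool -> f
  unify d ~ Bool
  unify e -> e ~ f
_ _ : e -> e
let s : e -> e
let b : Int
\c._ : g -> Int
  unify c -> Int ~ g -> Int
  unify c ~ g
  unify Int ~ Int
  unify b -> Int ~ g -> Int
  unify b ~ g
  unify Int ~ Int
let x : g -> Int
  unify Bool ~ Int
  FAIL: mismatch Bool ~ Int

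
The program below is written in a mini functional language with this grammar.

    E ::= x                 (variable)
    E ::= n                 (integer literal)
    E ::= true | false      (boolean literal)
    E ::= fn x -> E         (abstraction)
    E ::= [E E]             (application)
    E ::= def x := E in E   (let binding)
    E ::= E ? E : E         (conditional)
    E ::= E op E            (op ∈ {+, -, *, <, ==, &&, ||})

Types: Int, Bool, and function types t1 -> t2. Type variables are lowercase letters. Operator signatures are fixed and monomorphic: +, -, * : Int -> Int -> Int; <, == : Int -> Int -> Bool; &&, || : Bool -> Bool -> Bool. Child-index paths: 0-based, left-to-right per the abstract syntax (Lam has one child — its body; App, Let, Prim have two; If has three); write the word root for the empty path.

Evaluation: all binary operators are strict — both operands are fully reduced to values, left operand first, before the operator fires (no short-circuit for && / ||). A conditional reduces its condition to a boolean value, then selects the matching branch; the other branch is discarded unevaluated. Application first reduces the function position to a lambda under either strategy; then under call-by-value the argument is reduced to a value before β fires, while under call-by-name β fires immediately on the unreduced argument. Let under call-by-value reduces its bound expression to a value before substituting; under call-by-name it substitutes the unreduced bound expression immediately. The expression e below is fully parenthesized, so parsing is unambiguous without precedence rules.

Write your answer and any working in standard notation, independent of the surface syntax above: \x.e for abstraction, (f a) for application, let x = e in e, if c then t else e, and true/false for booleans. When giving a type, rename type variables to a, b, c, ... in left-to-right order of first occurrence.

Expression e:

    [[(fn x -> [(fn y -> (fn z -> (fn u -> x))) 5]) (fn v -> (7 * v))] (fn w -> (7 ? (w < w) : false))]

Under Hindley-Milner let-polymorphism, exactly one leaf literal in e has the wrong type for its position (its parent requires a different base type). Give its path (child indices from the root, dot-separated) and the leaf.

Answer: 1.0.0 : 7

Derivation:
x : a
\u._ : d -> a
\z._ : c -> d -> a
\y._ : b -> c -> d -> a
  unify b -> c -> d -> a ~ Int -> e
  unify b ~ Int
  unify c -> d -> a ~ e
_ _ : c -> d -> a
\x._ : a -> c -> d -> a
  unify Int ~ Int
v : f
  unify f ~ Int
\v._ : Int -> Int
  unify a -> c -> d -> a ~ (Int -> Int) -> g
  unify a ~ Int -> Int
  unify c -> d -> Int -> Int ~ g
_ _ : c -> d -> Int -> Int
  unify Int ~ Bool
  FAIL: mismatch Int ~ Bool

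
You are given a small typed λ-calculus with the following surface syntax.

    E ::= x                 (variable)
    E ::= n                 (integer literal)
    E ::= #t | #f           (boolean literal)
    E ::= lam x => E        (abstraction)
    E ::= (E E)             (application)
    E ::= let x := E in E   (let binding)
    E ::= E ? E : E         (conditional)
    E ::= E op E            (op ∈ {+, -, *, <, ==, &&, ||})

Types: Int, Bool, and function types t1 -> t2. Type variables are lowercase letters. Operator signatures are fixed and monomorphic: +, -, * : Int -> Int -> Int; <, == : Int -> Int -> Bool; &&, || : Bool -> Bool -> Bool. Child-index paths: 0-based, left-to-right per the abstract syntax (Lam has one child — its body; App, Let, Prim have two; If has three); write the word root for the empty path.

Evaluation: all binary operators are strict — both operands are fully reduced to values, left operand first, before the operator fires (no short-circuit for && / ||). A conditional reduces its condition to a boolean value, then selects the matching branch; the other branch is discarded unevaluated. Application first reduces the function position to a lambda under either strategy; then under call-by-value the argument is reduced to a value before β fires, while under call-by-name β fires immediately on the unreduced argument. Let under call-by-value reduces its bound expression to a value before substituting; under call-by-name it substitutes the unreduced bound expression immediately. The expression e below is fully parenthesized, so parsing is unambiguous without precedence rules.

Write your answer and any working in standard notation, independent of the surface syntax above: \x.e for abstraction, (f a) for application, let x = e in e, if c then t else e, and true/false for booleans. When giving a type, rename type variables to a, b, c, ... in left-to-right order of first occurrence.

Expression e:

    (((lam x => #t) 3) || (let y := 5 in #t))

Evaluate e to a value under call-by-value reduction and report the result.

Trace:
step 0: (((\x.true) 3) || (let y = 5 in true))
step 1: [beta@0] (true || (let y = 5 in true))
step 2: [let@1] (true || true)
step 3: [delta@root] true

Answer: true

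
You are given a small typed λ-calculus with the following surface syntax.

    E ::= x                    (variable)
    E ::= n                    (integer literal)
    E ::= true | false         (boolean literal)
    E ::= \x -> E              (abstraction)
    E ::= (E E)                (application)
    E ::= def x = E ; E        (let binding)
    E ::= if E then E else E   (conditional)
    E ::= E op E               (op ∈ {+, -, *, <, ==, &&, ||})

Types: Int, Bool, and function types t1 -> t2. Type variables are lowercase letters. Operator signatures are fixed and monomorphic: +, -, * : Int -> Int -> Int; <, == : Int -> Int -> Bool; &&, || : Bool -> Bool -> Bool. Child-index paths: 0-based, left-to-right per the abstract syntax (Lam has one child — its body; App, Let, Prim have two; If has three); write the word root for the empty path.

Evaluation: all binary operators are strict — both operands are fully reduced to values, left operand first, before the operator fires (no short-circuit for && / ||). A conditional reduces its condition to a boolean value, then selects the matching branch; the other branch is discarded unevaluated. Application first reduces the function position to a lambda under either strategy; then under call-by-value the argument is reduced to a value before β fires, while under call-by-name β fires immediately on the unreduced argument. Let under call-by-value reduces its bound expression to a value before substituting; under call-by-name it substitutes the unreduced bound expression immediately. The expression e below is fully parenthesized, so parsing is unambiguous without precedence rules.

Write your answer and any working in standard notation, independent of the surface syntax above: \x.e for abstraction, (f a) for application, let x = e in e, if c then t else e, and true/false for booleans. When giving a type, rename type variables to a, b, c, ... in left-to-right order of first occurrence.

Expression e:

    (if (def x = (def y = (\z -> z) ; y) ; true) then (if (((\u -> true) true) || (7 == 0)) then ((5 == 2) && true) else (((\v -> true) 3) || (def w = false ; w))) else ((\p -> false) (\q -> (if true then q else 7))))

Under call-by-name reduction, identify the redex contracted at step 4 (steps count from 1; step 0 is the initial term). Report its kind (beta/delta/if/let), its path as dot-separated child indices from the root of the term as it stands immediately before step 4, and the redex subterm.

Answer: delta at 0.1 : (7 == 0)

Derivation:
step 0: (if (let x = (let y = (\z.z) in y) in true) then (if (((\u.true) true) || (7 == 0)) then ((5 == 2) && true) else (((\v.true) 3) || (let w = false in w))) else ((\p.false) (\q.(if true then q else 7))))
step 1: [let@0] (if true then (if (((\u.true) true) || (7 == 0)) then ((5 == 2) && true) else (((\v.true) 3) || (let w = false in w))) else ((\p.false) (\q.(if true then q else 7))))
step 2: [if@root] (if (((\u.true) true) || (7 == 0)) then ((5 == 2) && true) else (((\v.true) 3) || (let w = false in w)))
step 3: [beta@0.0] (if (true || (7 == 0)) then ((5 == 2) && true) else (((\v.true) 3) || (let w = false in w)))
step 4: [delta@0.1] (if (true || false) then ((5 == 2) && true) else (((\v.true) 3) || (let w = false in w)))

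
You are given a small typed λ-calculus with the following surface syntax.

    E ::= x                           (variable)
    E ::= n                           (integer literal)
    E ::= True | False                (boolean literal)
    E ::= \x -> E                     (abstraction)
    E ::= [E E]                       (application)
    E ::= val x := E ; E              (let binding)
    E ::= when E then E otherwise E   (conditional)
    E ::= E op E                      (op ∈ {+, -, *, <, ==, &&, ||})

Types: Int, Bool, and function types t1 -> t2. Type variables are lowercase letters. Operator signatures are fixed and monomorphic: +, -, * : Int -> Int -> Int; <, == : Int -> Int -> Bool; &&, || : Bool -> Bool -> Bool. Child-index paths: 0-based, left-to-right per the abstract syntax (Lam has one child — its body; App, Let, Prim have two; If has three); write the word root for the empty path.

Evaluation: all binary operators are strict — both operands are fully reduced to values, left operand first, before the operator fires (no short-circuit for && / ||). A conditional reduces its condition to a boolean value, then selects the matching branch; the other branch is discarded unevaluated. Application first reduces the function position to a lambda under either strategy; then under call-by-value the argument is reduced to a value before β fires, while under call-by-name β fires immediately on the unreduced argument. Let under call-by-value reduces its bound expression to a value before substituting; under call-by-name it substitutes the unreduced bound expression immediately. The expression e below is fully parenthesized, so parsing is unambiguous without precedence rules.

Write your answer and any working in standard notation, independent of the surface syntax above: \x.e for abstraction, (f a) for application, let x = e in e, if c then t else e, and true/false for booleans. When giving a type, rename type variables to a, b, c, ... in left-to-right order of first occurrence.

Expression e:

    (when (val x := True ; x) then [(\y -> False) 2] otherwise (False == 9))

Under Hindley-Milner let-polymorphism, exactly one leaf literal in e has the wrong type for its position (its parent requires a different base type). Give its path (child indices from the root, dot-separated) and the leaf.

Working:
let x : Bool
x : Bool
  unify Bool ~ Bool
\y._ : a -> Bool
  unify a -> Bool ~ Int -> b
  unify a ~ Int
  unify Bool ~ b
_ _ : Bool
  unify Bool ~ Int
  FAIL: mismatch Bool ~ Int

Answer: 2.0 : false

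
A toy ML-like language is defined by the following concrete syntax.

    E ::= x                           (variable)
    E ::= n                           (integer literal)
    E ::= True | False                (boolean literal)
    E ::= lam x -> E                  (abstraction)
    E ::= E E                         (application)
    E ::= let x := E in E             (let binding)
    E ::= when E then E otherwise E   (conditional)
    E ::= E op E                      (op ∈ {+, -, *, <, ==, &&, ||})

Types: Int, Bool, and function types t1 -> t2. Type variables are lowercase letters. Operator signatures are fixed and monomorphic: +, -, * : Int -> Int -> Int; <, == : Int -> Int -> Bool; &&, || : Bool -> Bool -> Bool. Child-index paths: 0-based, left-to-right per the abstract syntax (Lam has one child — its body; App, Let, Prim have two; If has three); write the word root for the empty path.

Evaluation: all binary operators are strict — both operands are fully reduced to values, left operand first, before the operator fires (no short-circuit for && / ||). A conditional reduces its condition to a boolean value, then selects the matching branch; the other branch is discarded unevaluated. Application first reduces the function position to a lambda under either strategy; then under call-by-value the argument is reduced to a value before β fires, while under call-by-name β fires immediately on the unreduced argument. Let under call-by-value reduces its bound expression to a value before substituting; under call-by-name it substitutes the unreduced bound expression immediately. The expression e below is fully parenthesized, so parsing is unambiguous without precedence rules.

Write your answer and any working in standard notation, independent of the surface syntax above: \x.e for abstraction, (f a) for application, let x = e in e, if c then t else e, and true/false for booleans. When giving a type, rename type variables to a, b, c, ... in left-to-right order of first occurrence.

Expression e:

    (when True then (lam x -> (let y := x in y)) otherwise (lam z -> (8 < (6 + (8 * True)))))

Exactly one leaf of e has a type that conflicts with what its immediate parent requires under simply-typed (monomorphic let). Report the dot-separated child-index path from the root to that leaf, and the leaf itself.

Answer: 2.0.1.1.1 : true

Trace:
  unify Bool ~ Bool
x : a
let y : a
y : a
\x._ : a -> a
  unify Int ~ Int
  unify Int ~ Int
  unify Int ~ Int
  unify Bool ~ Int
  FAIL: mismatch Bool ~ Int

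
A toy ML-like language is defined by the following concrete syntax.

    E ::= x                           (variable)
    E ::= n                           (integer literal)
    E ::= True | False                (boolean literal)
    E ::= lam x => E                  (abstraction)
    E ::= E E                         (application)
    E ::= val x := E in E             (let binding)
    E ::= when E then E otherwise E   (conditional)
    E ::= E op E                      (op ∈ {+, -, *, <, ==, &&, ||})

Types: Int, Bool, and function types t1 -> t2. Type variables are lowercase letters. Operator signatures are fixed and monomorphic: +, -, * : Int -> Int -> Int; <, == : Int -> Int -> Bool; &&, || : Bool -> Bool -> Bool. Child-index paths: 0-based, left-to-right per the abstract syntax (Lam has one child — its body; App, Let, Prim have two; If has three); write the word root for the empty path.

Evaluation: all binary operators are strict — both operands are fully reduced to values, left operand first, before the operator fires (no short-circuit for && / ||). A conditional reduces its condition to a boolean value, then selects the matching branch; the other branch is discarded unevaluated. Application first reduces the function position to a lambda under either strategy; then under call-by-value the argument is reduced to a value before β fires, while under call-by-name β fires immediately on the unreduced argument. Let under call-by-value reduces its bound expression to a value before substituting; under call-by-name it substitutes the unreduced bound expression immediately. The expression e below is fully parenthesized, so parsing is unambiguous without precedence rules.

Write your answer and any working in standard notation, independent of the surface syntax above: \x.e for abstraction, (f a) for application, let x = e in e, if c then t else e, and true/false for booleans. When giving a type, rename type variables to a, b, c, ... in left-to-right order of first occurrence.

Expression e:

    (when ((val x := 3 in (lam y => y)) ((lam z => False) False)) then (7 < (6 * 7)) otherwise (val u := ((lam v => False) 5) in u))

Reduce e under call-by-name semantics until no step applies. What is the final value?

Answer: false

Trace:
step 0: (if ((let x = 3 in (\y.y)) ((\z.false) false)) then (7 < (6 * 7)) else (let u = ((\v.false) 5) in u))
step 1: [let@0.0] (if ((\y.y) ((\z.false) false)) then (7 < (6 * 7)) else (let u = ((\v.false) 5) in u))
step 2: [beta@0] (if ((\z.false) false) then (7 < (6 * 7)) else (let u = ((\v.false) 5) in u))
step 3: [beta@0] (if false then (7 < (6 * 7)) else (let u = ((\v.false) 5) in u))
step 4: [if@root] (let u = ((\v.false) 5) in u)
step 5: [let@root] ((\v.false) 5)
step 6: [beta@root] false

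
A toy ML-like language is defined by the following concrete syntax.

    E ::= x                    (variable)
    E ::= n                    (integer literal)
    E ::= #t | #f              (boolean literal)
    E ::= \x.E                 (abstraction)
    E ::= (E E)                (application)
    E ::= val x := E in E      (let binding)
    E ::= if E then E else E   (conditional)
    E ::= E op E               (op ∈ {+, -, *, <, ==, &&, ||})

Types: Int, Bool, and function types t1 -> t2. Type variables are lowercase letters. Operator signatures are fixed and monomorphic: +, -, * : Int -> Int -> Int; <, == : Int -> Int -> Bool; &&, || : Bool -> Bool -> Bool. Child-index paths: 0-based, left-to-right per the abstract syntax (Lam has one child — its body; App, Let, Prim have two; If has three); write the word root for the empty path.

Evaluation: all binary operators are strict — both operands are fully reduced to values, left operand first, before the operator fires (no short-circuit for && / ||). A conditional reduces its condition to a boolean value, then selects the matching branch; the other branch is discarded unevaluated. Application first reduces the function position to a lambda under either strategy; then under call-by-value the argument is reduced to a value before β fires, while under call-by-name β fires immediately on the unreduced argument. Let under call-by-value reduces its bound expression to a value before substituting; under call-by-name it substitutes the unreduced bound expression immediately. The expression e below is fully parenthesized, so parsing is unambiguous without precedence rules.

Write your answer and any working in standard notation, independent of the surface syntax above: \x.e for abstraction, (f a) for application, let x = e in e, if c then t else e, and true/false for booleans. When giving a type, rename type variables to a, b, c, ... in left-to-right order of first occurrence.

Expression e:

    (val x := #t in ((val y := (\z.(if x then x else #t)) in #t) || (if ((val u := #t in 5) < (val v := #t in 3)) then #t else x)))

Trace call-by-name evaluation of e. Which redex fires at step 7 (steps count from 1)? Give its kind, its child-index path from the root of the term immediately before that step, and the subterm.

Trace:
step 0: (let x = true in ((let y = (\z.(if x then x else true)) in true) || (if ((let u = true in 5) < (let v = true in 3)) then true else x)))
step 1: [let@root] ((let y = (\z.(if true then true else true)) in true) || (if ((let u = true in 5) < (let v = true in 3)) then true else true))
step 2: [let@0] (true || (if ((let u = true in 5) < (let v = true in 3)) then true else true))
step 3: [let@1.0.0] (true || (if (5 < (let v = true in 3)) then true else true))
step 4: [let@1.0.1] (true || (if (5 < 3) then true else true))
step 5: [delta@1.0] (true || (if false then true else true))
step 6: [if@1] (true || true)
step 7: [delta@root] true

Answer: delta at root : (true || true)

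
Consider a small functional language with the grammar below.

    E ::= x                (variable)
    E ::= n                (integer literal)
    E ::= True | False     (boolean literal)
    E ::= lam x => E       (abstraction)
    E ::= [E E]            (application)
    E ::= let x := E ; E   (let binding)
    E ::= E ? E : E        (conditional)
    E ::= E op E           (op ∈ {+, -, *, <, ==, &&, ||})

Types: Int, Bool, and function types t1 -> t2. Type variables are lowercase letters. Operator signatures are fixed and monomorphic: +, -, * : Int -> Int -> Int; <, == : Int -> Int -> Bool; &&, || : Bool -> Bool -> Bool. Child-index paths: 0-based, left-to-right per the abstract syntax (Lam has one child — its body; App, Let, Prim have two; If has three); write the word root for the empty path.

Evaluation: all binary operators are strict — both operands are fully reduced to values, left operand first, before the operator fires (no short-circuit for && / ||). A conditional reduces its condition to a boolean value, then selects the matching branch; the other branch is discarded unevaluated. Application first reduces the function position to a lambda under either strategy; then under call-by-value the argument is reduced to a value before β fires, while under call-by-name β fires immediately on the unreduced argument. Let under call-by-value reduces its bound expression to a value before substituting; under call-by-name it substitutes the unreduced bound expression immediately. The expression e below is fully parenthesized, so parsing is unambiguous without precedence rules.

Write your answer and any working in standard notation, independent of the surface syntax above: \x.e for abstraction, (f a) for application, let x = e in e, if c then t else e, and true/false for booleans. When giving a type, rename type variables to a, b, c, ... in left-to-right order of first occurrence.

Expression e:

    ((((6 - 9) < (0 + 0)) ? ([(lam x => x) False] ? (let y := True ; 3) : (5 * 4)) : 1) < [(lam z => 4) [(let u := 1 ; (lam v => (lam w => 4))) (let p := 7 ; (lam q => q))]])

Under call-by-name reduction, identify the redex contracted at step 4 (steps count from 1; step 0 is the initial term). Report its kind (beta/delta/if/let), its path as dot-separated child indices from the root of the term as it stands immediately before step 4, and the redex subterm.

Answer: if at 0 : (if true then (if ((\x.x) false) then (let y = true in 3) else (5 * 4)) else 1)

Derivation:
step 0: ((if ((6 - 9) < (0 + 0)) then (if ((\x.x) false) then (let y = true in 3) else (5 * 4)) else 1) < ((\z.4) ((let u = 1 in (\v.(\w.4))) (let p = 7 in (\q.q)))))
step 1: [delta@0.0.0] ((if (-3 < (0 + 0)) then (if ((\x.x) false) then (let y = true in 3) else (5 * 4)) else 1) < ((\z.4) ((let u = 1 in (\v.(\w.4))) (let p = 7 in (\q.q)))))
step 2: [delta@0.0.1] ((if (-3 < 0) then (if ((\x.x) false) then (let y = true in 3) else (5 * 4)) else 1) < ((\z.4) ((let u = 1 in (\v.(\w.4))) (let p = 7 in (\q.q)))))
step 3: [delta@0.0] ((if true then (if ((\x.x) false) then (let y = true in 3) else (5 * 4)) else 1) < ((\z.4) ((let u = 1 in (\v.(\w.4))) (let p = 7 in (\q.q)))))
step 4: [if@0] ((if ((\x.x) false) then (let y = true in 3) else (5 * 4)) < ((\z.4) ((let u = 1 in (\v.(\w.4))) (let p = 7 in (\q.q)))))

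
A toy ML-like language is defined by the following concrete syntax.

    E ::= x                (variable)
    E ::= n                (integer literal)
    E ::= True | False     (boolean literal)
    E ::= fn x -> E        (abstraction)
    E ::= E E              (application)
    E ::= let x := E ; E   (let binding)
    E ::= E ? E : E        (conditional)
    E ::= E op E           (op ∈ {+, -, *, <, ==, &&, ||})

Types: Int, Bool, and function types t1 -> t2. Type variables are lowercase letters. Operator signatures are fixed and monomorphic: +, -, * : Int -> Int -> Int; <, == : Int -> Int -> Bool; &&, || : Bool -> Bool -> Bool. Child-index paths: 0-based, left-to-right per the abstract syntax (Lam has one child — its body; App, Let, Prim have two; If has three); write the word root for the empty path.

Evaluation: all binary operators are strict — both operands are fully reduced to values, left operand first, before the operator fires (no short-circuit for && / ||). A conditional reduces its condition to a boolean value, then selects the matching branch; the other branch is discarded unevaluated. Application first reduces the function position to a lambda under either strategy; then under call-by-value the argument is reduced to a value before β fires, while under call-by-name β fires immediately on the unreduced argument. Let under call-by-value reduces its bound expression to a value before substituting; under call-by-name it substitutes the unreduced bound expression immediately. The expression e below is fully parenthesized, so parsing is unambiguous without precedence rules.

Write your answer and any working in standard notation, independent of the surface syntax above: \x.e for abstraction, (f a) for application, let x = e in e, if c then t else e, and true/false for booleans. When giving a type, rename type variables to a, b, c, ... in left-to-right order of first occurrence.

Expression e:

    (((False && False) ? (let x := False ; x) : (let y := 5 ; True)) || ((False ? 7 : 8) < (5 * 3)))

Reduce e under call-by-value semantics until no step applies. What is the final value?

Answer: true

Working:
step 0: ((if (false && false) then (let x = false in x) else (let y = 5 in true)) || ((if false then 7 else 8) < (5 * 3)))
step 1: [delta@0.0] ((if false then (let x = false in x) else (let y = 5 in true)) || ((if false then 7 else 8) < (5 * 3)))
step 2: [if@0] ((let y = 5 in true) || ((if false then 7 else 8) < (5 * 3)))
step 3: [let@0] (true || ((if false then 7 else 8) < (5 * 3)))
step 4: [if@1.0] (true || (8 < (5 * 3)))
step 5: [delta@1.1] (true || (8 < 15))
step 6: [delta@1] (true || true)
step 7: [delta@root] true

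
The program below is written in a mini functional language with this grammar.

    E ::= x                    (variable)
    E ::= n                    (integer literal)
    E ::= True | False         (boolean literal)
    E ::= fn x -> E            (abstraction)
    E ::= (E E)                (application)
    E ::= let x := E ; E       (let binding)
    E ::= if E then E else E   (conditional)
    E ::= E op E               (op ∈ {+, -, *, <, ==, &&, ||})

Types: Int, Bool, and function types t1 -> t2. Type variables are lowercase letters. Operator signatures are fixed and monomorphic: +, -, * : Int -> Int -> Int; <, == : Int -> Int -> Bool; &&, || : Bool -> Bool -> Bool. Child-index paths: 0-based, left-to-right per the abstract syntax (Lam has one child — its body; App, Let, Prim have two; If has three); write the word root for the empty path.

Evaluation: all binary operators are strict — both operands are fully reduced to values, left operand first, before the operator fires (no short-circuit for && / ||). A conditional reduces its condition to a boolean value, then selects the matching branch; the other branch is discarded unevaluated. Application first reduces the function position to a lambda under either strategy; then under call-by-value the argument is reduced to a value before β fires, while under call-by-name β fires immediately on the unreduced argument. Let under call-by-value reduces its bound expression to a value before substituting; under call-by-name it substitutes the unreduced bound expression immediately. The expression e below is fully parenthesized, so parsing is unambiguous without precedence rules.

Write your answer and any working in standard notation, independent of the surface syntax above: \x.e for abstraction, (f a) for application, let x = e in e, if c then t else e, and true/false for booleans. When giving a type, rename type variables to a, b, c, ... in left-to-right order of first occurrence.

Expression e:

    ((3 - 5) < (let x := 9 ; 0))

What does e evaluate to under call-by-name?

Answer: true

Derivation:
step 0: ((3 - 5) < (let x = 9 in 0))
step 1: [delta@0] (-2 < (let x = 9 in 0))
step 2: [let@1] (-2 < 0)
step 3: [delta@root] true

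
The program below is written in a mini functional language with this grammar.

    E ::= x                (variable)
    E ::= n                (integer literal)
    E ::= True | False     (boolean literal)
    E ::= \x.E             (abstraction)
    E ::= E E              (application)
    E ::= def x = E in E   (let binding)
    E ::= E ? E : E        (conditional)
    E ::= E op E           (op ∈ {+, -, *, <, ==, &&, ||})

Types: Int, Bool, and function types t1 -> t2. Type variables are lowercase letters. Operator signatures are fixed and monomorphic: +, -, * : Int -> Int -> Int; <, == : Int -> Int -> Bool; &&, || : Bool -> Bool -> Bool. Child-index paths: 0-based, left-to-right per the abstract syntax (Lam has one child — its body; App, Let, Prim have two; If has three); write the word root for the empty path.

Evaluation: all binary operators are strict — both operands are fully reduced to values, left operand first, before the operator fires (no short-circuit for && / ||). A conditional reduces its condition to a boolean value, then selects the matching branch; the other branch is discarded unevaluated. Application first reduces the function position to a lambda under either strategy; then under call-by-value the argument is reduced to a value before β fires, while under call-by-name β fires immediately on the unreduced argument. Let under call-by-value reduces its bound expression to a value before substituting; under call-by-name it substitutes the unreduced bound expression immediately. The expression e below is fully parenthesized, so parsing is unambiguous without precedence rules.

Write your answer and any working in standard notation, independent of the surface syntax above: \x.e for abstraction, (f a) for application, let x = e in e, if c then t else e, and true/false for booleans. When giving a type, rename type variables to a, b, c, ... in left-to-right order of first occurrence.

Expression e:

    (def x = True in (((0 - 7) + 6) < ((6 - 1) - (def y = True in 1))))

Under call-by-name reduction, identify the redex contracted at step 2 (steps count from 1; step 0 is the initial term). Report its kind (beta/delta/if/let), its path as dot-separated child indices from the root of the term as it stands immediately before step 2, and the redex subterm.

Answer: delta at 0.0 : (0 - 7)

Working:
step 0: (let x = true in (((0 - 7) + 6) < ((6 - 1) - (let y = true in 1))))
step 1: [let@root] (((0 - 7) + 6) < ((6 - 1) - (let y = true in 1)))
step 2: [delta@0.0] ((-7 + 6) < ((6 - 1) - (let y = true in 1)))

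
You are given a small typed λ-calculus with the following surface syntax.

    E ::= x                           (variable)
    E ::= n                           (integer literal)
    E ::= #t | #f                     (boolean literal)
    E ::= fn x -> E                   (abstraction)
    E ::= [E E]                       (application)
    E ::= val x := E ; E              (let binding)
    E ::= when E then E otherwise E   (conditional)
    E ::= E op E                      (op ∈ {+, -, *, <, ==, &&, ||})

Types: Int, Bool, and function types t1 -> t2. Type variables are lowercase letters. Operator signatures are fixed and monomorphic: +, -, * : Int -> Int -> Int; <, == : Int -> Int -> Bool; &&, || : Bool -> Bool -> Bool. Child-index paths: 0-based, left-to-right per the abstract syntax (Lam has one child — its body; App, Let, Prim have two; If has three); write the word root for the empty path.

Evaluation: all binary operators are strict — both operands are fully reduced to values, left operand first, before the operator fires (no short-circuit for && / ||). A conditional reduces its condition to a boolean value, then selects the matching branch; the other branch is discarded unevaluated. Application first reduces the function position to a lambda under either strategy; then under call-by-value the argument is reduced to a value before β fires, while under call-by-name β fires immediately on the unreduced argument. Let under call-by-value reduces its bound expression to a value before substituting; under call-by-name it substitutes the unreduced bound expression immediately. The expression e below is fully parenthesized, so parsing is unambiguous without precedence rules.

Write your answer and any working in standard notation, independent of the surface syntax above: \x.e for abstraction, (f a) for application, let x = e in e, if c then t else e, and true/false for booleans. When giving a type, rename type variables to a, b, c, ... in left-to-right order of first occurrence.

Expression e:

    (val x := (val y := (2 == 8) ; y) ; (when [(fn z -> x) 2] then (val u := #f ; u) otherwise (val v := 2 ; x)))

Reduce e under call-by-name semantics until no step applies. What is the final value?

Trace:
step 0: (let x = (let y = (2 == 8) in y) in (if ((\z.x) 2) then (let u = false in u) else (let v = 2 in x)))
step 1: [let@root] (if ((\z.(let y = (2 == 8) in y)) 2) then (let u = false in u) else (let v = 2 in (let y = (2 == 8) in y)))
step 2: [beta@0] (if (let y = (2 == 8) in y) then (let u = false in u) else (let v = 2 in (let y = (2 == 8) in y)))
step 3: [let@0] (if (2 == 8) then (let u = false in u) else (let v = 2 in (let y = (2 == 8) in y)))
step 4: [delta@0] (if false then (let u = false in u) else (let v = 2 in (let y = (2 == 8) in y)))
step 5: [if@root] (let v = 2 in (let y = (2 == 8) in y))
step 6: [let@root] (let y = (2 == 8) in y)
step 7: [let@root] (2 == 8)
step 8: [delta@root] false

Answer: false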